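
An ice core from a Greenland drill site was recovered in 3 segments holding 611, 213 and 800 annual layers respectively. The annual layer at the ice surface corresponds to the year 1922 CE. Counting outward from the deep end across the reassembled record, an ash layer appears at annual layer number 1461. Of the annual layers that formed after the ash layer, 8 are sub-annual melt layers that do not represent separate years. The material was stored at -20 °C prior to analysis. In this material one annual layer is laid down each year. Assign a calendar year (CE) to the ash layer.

1767 CE

Total annual layers = 611 + 213 + 800 = 1624.
The ash layer sits at annual layer 1461 from the deep end, so 1624 − 1461 = 163 annual layers formed after it.
163 − 8 false = 155 true annual layers after the ash layer.
Counting back 155 years from 1922 CE places the ash layer in 1922 − 155 = 1767 CE.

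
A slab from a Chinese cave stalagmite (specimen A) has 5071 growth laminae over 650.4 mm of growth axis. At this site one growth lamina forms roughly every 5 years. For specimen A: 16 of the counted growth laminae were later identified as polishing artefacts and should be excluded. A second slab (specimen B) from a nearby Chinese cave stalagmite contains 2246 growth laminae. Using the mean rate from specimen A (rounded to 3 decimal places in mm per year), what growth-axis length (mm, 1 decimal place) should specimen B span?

Specimen A: after corrections the count is 5071 − 16 = 5055 growth laminae.
Specimen A: multiplying by 5 years per growth lamina: 5055 × 5 = 25275 years.
A: 650.4 mm over 25275 years gives 650.4 / 25275 ≈ 0.026 mm per year.
Specimen B: at 5 years per growth lamina, 2246 × 5 = 11230 years. B's length ≈ 0.026 × 11230 = 292.0 mm.

292.0 mm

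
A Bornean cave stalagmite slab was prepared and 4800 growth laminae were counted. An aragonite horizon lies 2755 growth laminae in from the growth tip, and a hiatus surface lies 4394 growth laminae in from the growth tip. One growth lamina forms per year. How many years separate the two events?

1639 yr

4394 − 2755 = 1639 growth laminae lie between the two events.
One growth lamina per year makes the interval 1639 years.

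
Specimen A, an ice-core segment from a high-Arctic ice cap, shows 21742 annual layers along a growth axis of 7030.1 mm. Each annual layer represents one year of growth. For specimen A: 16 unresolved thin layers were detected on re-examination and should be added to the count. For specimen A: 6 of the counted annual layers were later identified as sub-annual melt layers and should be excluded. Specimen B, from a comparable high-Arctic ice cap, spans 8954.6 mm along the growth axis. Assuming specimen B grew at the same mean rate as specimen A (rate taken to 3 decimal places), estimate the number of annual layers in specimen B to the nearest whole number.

Specimen A: correcting the raw count gives 21742 − 6 + 16 = 21752 true annual layers.
A: Extension rate ≈ 7030.1 / 21752 = 0.323 mm per year.
Specimen B: 8954.6 mm / 0.323 mm per year = 27723.22 years ≈ 27723 annual layers.

27723 annual layers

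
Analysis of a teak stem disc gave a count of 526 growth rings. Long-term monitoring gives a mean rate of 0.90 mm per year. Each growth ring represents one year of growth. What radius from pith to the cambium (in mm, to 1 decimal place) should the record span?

473.4 mm

526 years of growth are recorded.
Predicted length = 0.90 mm/year × 526 years = 473.4 mm.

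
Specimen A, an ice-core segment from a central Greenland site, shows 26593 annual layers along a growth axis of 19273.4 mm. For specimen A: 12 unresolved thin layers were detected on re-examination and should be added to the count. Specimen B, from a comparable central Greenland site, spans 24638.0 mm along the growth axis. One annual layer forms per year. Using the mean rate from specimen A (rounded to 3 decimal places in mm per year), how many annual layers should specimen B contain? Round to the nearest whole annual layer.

34030 annual layers

Specimen A: true annual layer count = 26593 + 12 = 26605.
A: Mean rate = 19273.4 mm / 26605 years ≈ 0.724 mm per year.
For B, 24638.0 / 0.724 = 34030.39 years ≈ 34030 annual layers.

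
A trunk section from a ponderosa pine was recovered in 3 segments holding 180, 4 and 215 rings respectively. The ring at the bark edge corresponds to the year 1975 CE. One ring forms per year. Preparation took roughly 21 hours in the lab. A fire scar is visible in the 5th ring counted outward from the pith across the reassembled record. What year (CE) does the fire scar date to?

Total rings = 180 + 4 + 215 = 399.
The fire scar sits at ring 5 from the pith, so 399 − 5 = 394 rings formed after it.
Counting back 394 years from 1975 CE places the fire scar in 1975 − 394 = 1581 CE.

1581 CE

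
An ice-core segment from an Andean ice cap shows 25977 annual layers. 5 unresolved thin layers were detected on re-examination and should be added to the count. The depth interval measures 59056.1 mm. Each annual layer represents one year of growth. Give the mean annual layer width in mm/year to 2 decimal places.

Correcting the raw count gives 25977 + 5 = 25982 true annual layers.
Mean rate = 59056.1 mm / 25982 years ≈ 2.27 mm/year.

2.27 mm/year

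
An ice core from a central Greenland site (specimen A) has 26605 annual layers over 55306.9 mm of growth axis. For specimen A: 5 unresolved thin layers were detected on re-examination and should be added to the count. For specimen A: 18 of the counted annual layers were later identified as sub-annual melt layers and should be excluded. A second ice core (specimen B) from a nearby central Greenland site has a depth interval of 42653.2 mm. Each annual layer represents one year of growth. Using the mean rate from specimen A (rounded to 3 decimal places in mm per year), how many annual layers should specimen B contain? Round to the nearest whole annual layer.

20506 annual layers

Specimen A: true annual layer count = 26605 − 18 + 5 = 26592.
A: Mean rate = 55306.9 mm / 26592 years ≈ 2.080 mm per year.
For B, 42653.2 / 2.080 = 20506.35 years ≈ 20506 annual layers.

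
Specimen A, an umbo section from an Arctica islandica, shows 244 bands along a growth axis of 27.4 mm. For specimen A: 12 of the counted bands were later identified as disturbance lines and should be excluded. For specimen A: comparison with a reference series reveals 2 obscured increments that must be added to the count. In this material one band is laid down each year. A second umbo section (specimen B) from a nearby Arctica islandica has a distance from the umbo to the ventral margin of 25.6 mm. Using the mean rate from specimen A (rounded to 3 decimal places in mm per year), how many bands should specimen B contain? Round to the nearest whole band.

219 bands

Specimen A: after corrections the count is 244 − 12 + 2 = 234 bands.
A: 27.4 mm over 234 years gives 27.4 / 234 ≈ 0.117 mm per year.
Specimen B: 25.6 mm / 0.117 mm per year = 218.80 years ≈ 219 bands.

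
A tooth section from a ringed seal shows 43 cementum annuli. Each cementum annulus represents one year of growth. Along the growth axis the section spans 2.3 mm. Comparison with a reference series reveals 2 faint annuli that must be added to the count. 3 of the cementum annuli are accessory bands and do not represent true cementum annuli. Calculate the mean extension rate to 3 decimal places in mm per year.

True cementum annulus count = 43 − 3 + 2 = 42.
2.3 mm over 42 years gives 2.3 / 42 ≈ 0.055 mm per year.

0.055 mm per year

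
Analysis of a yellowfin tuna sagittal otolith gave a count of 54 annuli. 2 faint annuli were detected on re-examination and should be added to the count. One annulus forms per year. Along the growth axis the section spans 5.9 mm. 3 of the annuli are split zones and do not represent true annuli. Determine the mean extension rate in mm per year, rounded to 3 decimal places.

True annulus count = 54 − 3 + 2 = 53.
Extension rate ≈ 5.9 / 53 = 0.111 mm per year.

0.111 mm per year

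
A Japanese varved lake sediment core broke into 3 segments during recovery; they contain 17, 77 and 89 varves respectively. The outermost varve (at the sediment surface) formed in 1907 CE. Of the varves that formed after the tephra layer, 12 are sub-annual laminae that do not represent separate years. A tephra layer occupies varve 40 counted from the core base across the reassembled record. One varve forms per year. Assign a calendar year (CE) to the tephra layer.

Total varves = 17 + 77 + 89 = 183.
Between varve 40 and the sediment surface there are 183 − 40 = 143 varves.
143 − 12 false = 131 true varves after the tephra layer.
Counting back 131 years from 1907 CE places the tephra layer in 1907 − 131 = 1776 CE.

1776 CE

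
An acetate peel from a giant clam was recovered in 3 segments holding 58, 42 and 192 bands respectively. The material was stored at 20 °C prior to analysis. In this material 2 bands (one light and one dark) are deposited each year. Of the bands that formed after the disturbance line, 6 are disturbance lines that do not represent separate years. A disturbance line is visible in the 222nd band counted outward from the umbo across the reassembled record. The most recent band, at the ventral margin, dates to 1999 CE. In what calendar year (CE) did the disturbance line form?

Total bands = 58 + 42 + 192 = 292.
292 − 222 = 70 bands lie beyond the disturbance line toward the ventral margin.
Excluding 6 false bands: 70 − 6 = 64.
With 2 bands per year, 64 / 2 = 32 years.
1999 − 32 = 1967 CE.

1967 CE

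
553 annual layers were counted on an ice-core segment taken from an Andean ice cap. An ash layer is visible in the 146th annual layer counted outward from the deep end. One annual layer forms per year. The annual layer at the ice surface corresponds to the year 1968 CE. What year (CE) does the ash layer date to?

1561 CE

553 − 146 = 407 annual layers lie beyond the ash layer toward the ice surface.
1968 − 407 = 1561 CE.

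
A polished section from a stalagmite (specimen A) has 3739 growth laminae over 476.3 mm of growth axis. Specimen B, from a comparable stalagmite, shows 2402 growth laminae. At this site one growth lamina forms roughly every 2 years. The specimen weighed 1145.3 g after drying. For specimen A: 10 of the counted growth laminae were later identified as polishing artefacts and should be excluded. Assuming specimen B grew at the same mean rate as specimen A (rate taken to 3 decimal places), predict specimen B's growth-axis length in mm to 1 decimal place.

Specimen A: correcting the raw count gives 3739 − 10 = 3729 true growth laminae.
Specimen A: at 2 years per growth lamina, 3729 × 2 = 7458 years.
A: Mean rate = 476.3 mm / 7458 years ≈ 0.064 mm/yr.
Specimen B: at 2 years per growth lamina, 2402 × 2 = 4804 years. Length of B = 0.064 × 4804 = 307.5 mm.

307.5 mm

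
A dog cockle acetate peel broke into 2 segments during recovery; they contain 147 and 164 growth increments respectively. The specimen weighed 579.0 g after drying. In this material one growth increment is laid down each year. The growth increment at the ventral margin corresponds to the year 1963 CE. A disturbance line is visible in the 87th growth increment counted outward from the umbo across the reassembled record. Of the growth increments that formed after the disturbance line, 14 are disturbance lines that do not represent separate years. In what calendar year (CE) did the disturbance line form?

Total growth increments = 147 + 164 = 311.
The disturbance line sits at growth increment 87 from the umbo, so 311 − 87 = 224 growth increments formed after it.
224 − 14 false = 210 true growth increments after the disturbance line.
Counting back 210 years from 1963 CE places the disturbance line in 1963 − 210 = 1753 CE.

1753 CE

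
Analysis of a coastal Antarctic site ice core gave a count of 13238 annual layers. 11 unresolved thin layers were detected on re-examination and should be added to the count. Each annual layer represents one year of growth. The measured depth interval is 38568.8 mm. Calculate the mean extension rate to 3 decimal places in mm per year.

Correcting the raw count gives 13238 + 11 = 13249 true annual layers.
Mean rate = 38568.8 mm / 13249 years ≈ 2.911 mm per year.

2.911 mm per year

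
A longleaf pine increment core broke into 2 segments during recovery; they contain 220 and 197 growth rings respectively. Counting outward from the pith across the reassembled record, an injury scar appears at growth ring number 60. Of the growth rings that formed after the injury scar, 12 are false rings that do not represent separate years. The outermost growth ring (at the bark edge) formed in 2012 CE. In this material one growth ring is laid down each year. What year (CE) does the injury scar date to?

1667 CE

Total growth rings = 220 + 197 = 417.
The injury scar sits at growth ring 60 from the pith, so 417 − 60 = 357 growth rings formed after it.
357 − 12 false = 345 true growth rings after the injury scar.
2012 − 345 = 1667 CE.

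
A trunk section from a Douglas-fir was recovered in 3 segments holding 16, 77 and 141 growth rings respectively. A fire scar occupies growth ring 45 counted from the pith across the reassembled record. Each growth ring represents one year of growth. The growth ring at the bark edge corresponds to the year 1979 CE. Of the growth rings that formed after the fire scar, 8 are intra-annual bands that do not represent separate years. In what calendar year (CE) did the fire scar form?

Total growth rings = 16 + 77 + 141 = 234.
The fire scar sits at growth ring 45 from the pith, so 234 − 45 = 189 growth rings formed after it.
189 − 8 false = 181 true growth rings after the fire scar.
The growth ring at the bark edge is 1979 CE, so the fire scar dates to 1979 − 181 = 1798 CE.

1798 CE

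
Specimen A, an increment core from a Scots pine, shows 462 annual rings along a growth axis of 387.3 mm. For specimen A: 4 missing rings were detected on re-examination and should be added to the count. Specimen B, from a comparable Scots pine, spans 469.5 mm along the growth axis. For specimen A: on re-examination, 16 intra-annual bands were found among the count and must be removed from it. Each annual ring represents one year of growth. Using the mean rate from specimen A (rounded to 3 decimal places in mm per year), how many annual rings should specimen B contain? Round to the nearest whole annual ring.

Specimen A: true annual ring count = 462 − 16 + 4 = 450.
A: 387.3 mm over 450 years gives 387.3 / 450 ≈ 0.861 mm/yr.
Specimen B: 469.5 mm / 0.861 mm per year = 545.30 years ≈ 545 annual rings.

545 annual rings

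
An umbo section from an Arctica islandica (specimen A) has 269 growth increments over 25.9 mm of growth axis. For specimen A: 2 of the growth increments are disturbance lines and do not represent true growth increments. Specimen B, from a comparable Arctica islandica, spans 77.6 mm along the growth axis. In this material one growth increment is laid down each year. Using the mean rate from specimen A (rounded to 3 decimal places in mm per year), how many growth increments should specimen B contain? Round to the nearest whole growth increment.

800 growth increments

Specimen A: true growth increment count = 269 − 2 = 267.
A: Extension rate ≈ 25.9 / 267 = 0.097 mm/yr.
For B, 77.6 / 0.097 = 800.00 years ≈ 800 growth increments.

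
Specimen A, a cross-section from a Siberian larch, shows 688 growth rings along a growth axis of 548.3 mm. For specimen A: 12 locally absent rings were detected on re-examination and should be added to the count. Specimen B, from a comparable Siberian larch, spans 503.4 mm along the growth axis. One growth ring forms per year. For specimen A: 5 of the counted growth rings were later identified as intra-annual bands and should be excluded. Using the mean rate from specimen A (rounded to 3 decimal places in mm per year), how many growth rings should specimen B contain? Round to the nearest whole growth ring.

638 growth rings

Specimen A: after corrections the count is 688 − 5 + 12 = 695 growth rings.
A: 548.3 mm over 695 years gives 548.3 / 695 ≈ 0.789 mm/yr.
Specimen B: 503.4 mm / 0.789 mm per year = 638.02 years ≈ 638 growth rings.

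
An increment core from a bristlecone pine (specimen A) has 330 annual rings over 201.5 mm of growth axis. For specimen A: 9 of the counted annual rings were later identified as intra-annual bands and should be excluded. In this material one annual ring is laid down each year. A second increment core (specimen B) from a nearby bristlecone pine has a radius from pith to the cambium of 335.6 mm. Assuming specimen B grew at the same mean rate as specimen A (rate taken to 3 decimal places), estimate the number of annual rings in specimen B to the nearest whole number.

534 annual rings

Specimen A: after corrections the count is 330 − 9 = 321 annual rings.
A: 201.5 mm over 321 years gives 201.5 / 321 ≈ 0.628 mm/yr.
B spans 335.6 / 0.628 = 534.39 years ≈ 534 annual rings.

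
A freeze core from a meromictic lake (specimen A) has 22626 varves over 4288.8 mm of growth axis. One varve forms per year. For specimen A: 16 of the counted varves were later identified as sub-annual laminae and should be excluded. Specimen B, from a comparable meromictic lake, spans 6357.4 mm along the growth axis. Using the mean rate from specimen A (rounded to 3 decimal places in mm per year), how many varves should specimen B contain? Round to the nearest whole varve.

33460 varves

Specimen A: after corrections the count is 22626 − 16 = 22610 varves.
A: Mean rate = 4288.8 mm / 22610 years ≈ 0.190 mm per year.
B spans 6357.4 / 0.190 = 33460.00 years ≈ 33460 varves.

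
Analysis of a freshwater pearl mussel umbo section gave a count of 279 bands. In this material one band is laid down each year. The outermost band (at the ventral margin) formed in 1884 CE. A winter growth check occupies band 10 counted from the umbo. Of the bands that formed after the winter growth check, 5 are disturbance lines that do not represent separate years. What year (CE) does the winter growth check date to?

1620 CE

Between band 10 and the ventral margin there are 279 − 10 = 269 bands.
269 − 5 false = 264 true bands after the winter growth check.
Counting back 264 years from 1884 CE places the winter growth check in 1884 − 264 = 1620 CE.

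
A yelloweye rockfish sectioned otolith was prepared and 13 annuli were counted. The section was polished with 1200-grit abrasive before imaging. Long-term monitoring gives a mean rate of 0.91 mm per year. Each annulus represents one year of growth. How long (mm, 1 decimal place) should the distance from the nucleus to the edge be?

11.8 mm

The record spans 13 years at 0.91 mm per year.
13 years at 0.91 mm/year gives 0.91 × 13 = 11.8 mm.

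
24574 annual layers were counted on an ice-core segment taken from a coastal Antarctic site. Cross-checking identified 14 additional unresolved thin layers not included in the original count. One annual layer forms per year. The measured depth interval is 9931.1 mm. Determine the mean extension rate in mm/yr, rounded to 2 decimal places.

Correcting the raw count gives 24574 + 14 = 24588 true annual layers.
9931.1 mm over 24588 years gives 9931.1 / 24588 ≈ 0.40 mm/yr.

0.40 mm/yr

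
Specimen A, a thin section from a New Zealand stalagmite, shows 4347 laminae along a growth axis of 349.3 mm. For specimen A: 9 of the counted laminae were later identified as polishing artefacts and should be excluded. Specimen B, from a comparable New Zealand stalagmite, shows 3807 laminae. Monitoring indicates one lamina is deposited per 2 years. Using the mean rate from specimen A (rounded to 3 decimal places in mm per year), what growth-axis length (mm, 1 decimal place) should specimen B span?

304.6 mm

Specimen A: correcting the raw count gives 4347 − 9 = 4338 true laminae.
Specimen A: at 2 years per lamina, 4338 × 2 = 8676 years.
A: 349.3 mm over 8676 years gives 349.3 / 8676 ≈ 0.040 mm/yr.
Specimen B: multiplying by 2 years per lamina: 3807 × 2 = 7614 years. For B, 0.040 mm/year × 7614 years = 304.6 mm.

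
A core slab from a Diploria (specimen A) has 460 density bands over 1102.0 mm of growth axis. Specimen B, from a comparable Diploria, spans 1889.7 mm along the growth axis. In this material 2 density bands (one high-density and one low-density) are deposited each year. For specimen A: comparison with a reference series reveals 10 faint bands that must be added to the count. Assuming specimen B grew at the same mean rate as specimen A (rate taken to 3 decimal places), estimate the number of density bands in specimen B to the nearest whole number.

Specimen A: after corrections the count is 460 + 10 = 470 density bands.
Specimen A: dividing by 2 density bands per year: 470 / 2 = 235 years.
A: Mean rate = 1102.0 mm / 235 years ≈ 4.689 mm/year.
For B, 1889.7 / 4.689 = 403.01 years; at 2 density bands per year that is 403.01 × 2 ≈ 806 density bands.

806 density bands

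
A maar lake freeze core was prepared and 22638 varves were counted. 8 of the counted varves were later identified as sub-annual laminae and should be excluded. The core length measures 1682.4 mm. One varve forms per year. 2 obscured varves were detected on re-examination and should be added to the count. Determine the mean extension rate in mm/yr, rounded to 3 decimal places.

After corrections the count is 22638 − 8 + 2 = 22632 varves.
Extension rate ≈ 1682.4 / 22632 = 0.074 mm/yr.

0.074 mm/yr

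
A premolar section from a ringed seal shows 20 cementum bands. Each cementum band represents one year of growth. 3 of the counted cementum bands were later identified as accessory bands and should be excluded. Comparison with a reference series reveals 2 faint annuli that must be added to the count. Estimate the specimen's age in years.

True cementum band count = 20 − 3 + 2 = 19.
With a one-to-one cementum band periodicity this is 19 years.

19 years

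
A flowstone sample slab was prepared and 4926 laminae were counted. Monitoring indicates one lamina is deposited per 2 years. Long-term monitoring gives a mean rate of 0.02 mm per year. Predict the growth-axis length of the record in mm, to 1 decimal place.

Multiplying by 2 years per lamina: 4926 × 2 = 9852 years.
Length ≈ 0.02 × 9852 = 197.0 mm.

197.0 mm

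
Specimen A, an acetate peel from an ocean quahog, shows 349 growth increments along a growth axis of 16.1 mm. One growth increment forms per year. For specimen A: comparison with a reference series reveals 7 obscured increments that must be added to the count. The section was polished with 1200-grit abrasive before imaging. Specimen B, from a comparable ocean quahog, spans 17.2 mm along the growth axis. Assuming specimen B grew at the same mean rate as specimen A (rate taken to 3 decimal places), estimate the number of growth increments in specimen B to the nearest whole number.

382 growth increments

Specimen A: after corrections the count is 349 + 7 = 356 growth increments.
A: Mean rate = 16.1 mm / 356 years ≈ 0.045 mm/yr.
B spans 17.2 / 0.045 = 382.22 years ≈ 382 growth increments.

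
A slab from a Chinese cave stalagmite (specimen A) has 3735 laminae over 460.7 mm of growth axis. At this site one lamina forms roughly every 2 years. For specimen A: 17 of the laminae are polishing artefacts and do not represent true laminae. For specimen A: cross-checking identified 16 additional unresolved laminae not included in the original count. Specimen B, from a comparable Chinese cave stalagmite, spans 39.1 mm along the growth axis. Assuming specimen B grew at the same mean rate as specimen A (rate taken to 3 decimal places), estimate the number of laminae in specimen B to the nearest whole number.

Specimen A: correcting the raw count gives 3735 − 17 + 16 = 3734 true laminae.
Specimen A: 3734 laminae at 2 years each span 3734 × 2 = 7468 years.
A: Extension rate ≈ 460.7 / 7468 = 0.062 mm/year.
Specimen B: 39.1 mm / 0.062 mm per year = 630.65 years; at 2 years per lamina that is 630.65 / 2 ≈ 315 laminae.

315 laminae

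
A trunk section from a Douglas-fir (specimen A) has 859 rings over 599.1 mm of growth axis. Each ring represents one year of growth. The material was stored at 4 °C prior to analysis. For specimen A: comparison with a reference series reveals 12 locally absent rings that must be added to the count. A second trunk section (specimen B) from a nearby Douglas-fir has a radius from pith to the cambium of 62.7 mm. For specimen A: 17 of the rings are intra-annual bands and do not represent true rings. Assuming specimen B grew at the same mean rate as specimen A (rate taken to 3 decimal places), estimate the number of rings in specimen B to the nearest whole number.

Specimen A: after corrections the count is 859 − 17 + 12 = 854 rings.
A: 599.1 mm over 854 years gives 599.1 / 854 ≈ 0.702 mm per year.
Specimen B: 62.7 mm / 0.702 mm per year = 89.32 years ≈ 89 rings.

89 rings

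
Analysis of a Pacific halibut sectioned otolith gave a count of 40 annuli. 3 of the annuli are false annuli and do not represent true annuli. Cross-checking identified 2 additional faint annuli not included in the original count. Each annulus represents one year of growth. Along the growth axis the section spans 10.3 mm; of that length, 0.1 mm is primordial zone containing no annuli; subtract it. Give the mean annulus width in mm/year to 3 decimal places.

True annulus count = 40 − 3 + 2 = 39.
Net length = 10.3 − 0.1 = 10.2 mm.
Extension rate ≈ 10.2 / 39 = 0.262 mm/year.

0.262 mm/year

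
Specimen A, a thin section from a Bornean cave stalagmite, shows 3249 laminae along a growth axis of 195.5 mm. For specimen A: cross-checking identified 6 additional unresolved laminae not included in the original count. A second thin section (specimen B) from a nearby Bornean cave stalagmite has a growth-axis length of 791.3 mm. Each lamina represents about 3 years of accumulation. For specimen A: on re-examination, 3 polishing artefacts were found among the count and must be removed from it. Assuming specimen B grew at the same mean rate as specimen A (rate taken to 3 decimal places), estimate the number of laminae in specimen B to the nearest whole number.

13188 laminae

Specimen A: true lamina count = 3249 − 3 + 6 = 3252.
Specimen A: multiplying by 3 years per lamina: 3252 × 3 = 9756 years.
A: 195.5 mm over 9756 years gives 195.5 / 9756 ≈ 0.020 mm/yr.
B spans 791.3 / 0.020 = 39565.00 years; at 3 years per lamina that is 39565.00 / 3 ≈ 13188 laminae.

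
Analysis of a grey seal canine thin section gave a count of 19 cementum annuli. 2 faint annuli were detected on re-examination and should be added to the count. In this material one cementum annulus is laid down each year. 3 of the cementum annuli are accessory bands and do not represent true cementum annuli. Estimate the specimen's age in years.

After corrections the count is 19 − 3 + 2 = 18 cementum annuli.
At one cementum annulus per year, that is 18 years.

18 years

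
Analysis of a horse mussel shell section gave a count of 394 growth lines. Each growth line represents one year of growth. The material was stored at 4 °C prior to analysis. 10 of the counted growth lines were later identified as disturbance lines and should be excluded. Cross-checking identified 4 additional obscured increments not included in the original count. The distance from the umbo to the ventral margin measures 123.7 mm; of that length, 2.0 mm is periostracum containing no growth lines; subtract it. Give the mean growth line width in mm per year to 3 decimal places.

0.314 mm per year

Adjusted count: 394 − 10 + 4 = 388 growth lines.
Removing the 2.0 mm offcut leaves 123.7 − 2.0 = 121.7 mm.
Mean rate = 121.7 mm / 388 years ≈ 0.314 mm per year.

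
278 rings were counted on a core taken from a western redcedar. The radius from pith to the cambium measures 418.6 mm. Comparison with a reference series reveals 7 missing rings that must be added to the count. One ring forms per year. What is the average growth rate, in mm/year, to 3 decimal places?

1.469 mm/year

Adjusted count: 278 + 7 = 285 rings.
Mean rate = 418.6 mm / 285 years ≈ 1.469 mm/year.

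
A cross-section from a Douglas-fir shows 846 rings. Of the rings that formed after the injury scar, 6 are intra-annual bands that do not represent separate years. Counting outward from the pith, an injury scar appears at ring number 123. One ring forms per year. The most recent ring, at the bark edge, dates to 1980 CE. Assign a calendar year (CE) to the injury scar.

1263 CE

Between ring 123 and the bark edge there are 846 − 123 = 723 rings.
Excluding 6 false rings: 723 − 6 = 717.
Counting back 717 years from 1980 CE places the injury scar in 1980 − 717 = 1263 CE.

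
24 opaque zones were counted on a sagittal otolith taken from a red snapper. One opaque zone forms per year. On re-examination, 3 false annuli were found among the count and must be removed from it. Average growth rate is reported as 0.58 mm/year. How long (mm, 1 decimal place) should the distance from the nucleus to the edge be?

12.2 mm

After corrections the count is 24 − 3 = 21 opaque zones.
21 years at 0.58 mm/year gives 0.58 × 21 = 12.2 mm.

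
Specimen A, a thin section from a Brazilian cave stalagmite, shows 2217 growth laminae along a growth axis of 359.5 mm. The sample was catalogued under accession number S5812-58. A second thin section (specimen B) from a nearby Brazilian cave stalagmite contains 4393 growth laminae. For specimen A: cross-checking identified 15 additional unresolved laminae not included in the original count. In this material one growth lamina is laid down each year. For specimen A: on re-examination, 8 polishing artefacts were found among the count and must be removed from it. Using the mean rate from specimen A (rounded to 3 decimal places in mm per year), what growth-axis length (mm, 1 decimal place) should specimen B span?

Specimen A: adjusted count: 2217 − 8 + 15 = 2224 growth laminae.
A: 359.5 mm over 2224 years gives 359.5 / 2224 ≈ 0.162 mm/year.
B's length ≈ 0.162 × 4393 = 711.7 mm.

711.7 mm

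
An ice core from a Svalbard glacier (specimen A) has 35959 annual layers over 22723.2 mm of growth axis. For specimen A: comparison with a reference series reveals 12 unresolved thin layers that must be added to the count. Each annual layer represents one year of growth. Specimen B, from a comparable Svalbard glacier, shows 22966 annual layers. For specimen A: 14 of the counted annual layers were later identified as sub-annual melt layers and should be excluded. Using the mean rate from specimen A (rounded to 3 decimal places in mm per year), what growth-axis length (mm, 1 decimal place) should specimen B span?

Specimen A: true annual layer count = 35959 − 14 + 12 = 35957.
A: Mean rate = 22723.2 mm / 35957 years ≈ 0.632 mm per year.
B's length ≈ 0.632 × 22966 = 14514.5 mm.

14514.5 mm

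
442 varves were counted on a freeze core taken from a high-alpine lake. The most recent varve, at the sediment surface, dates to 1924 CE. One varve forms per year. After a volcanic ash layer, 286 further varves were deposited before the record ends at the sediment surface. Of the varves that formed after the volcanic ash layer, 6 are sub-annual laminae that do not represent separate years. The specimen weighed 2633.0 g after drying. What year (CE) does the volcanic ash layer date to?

1644 CE

There are 286 varves younger than the volcanic ash layer.
Excluding 6 false varves: 286 − 6 = 280.
1924 − 280 = 1644 CE.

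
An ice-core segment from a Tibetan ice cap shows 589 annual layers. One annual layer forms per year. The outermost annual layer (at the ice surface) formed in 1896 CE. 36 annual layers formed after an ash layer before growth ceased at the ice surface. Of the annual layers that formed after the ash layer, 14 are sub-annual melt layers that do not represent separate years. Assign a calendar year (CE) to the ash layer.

1874 CE

36 annual layers post-date the ash layer.
Excluding 14 false annual layers: 36 − 14 = 22.
The annual layer at the ice surface is 1896 CE, so the ash layer dates to 1896 − 22 = 1874 CE.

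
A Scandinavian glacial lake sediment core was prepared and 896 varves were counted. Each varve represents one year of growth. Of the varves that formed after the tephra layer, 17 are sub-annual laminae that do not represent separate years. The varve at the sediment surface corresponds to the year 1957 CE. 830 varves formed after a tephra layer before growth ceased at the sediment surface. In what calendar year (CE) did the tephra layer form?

830 varves formed after the tephra layer.
Excluding 17 false varves: 830 − 17 = 813.
The varve at the sediment surface is 1957 CE, so the tephra layer dates to 1957 − 813 = 1144 CE.

1144 CE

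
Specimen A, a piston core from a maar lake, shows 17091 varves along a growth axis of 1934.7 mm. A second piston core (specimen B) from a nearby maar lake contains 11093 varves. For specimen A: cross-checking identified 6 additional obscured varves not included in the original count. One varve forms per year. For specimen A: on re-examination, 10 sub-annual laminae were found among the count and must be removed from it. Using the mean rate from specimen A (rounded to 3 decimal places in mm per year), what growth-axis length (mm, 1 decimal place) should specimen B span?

1253.5 mm

Specimen A: correcting the raw count gives 17091 − 10 + 6 = 17087 true varves.
A: Extension rate ≈ 1934.7 / 17087 = 0.113 mm/year.
Length of B = 0.113 × 11093 = 1253.5 mm.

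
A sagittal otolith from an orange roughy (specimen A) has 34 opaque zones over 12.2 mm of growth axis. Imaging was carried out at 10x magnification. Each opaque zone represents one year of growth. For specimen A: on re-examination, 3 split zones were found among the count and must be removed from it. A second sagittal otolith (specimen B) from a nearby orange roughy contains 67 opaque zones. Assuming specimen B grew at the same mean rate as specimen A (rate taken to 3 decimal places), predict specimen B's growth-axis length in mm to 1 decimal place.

26.4 mm

Specimen A: after corrections the count is 34 − 3 = 31 opaque zones.
A: 12.2 mm over 31 years gives 12.2 / 31 ≈ 0.394 mm/yr.
Length of B = 0.394 × 67 = 26.4 mm.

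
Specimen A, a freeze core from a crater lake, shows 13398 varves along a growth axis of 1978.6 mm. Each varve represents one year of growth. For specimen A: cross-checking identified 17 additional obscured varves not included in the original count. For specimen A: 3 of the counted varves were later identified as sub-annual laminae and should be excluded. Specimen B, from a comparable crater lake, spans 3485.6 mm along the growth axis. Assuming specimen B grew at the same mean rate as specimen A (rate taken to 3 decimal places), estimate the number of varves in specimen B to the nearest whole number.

23551 varves

Specimen A: correcting the raw count gives 13398 − 3 + 17 = 13412 true varves.
A: 1978.6 mm over 13412 years gives 1978.6 / 13412 ≈ 0.148 mm per year.
B spans 3485.6 / 0.148 = 23551.35 years ≈ 23551 varves.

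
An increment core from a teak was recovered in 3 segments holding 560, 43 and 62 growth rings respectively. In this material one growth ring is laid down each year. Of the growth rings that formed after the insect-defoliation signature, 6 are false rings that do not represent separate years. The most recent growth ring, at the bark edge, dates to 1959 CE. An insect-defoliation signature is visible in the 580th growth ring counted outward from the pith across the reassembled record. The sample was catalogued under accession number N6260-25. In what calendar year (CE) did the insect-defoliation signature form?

1880 CE

Total growth rings = 560 + 43 + 62 = 665.
665 − 580 = 85 growth rings lie beyond the insect-defoliation signature toward the bark edge.
Removing the 6 false growth rings leaves 85 − 6 = 79 true growth rings beyond the insect-defoliation signature.
The growth ring at the bark edge is 1959 CE, so the insect-defoliation signature dates to 1959 − 79 = 1880 CE.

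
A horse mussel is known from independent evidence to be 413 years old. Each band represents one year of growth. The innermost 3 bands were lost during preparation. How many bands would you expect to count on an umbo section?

At one band per year, 413 years correspond to 413 bands.
413 − 3 missed = 410 bands expected in the prepared section.

410 bands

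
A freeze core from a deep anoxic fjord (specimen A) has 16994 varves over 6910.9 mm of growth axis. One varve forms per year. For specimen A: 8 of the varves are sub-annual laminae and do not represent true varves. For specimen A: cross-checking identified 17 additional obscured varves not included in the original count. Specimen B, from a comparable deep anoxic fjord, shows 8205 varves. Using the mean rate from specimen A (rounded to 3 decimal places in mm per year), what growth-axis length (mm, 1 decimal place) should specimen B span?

Specimen A: true varve count = 16994 − 8 + 17 = 17003.
A: Extension rate ≈ 6910.9 / 17003 = 0.406 mm/yr.
For B, 0.406 mm/year × 8205 years = 3331.2 mm.

3331.2 mm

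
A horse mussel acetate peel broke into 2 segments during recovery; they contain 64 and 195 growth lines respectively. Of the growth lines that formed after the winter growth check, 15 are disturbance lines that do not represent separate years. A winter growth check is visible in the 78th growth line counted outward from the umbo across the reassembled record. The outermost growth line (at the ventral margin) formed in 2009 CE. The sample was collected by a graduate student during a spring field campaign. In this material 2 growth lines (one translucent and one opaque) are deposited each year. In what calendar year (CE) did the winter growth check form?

Total growth lines = 64 + 195 = 259.
Between growth line 78 and the ventral margin there are 259 − 78 = 181 growth lines.
Removing the 15 false growth lines leaves 181 − 15 = 166 true growth lines beyond the winter growth check.
166 growth lines at 2 per year is 166 / 2 = 83 years.
2009 − 83 = 1926 CE.

1926 CE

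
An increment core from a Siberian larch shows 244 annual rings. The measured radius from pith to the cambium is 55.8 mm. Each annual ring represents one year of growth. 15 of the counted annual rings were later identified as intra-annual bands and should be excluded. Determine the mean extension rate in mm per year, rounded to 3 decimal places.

0.244 mm per year

True annual ring count = 244 − 15 = 229.
55.8 mm over 229 years gives 55.8 / 229 ≈ 0.244 mm per year.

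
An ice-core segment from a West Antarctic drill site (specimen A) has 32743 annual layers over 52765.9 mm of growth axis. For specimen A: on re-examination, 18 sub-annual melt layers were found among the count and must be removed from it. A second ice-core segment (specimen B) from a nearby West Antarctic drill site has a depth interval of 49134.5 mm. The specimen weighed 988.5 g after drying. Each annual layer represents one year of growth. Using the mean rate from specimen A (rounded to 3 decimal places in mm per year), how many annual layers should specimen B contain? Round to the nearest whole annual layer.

Specimen A: adjusted count: 32743 − 18 = 32725 annual layers.
A: 52765.9 mm over 32725 years gives 52765.9 / 32725 ≈ 1.612 mm/yr.
B spans 49134.5 / 1.612 = 30480.46 years ≈ 30480 annual layers.

30480 annual layers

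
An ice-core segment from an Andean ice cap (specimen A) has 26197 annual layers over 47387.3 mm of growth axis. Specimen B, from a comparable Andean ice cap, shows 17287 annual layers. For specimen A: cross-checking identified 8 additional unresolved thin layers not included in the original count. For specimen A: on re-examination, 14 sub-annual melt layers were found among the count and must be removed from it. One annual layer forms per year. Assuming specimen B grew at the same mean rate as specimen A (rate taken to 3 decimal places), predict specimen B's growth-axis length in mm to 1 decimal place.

Specimen A: adjusted count: 26197 − 14 + 8 = 26191 annual layers.
A: Extension rate ≈ 47387.3 / 26191 = 1.809 mm/yr.
Length of B = 1.809 × 17287 = 31272.2 mm.

31272.2 mm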